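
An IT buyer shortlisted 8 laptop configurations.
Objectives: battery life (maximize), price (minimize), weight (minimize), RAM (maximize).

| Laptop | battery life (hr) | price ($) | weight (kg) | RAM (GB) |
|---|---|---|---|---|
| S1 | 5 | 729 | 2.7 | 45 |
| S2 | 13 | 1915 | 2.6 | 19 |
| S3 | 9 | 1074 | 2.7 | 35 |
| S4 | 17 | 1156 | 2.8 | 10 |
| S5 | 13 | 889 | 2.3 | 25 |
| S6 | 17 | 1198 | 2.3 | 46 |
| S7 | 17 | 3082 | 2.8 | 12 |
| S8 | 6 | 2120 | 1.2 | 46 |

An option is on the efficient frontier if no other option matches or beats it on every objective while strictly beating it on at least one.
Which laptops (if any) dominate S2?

S5, S6

S5: battery life 13≥13, price 889≤1915, weight 2.3≤2.6, RAM 25≥19 — dominates S2.
S6: battery life 17≥13, price 1198≤1915, weight 2.3≤2.6, RAM 46≥19 — dominates S2.
Others (S1, S3, S4, S7, S8) are each worse than S2 on at least one objective.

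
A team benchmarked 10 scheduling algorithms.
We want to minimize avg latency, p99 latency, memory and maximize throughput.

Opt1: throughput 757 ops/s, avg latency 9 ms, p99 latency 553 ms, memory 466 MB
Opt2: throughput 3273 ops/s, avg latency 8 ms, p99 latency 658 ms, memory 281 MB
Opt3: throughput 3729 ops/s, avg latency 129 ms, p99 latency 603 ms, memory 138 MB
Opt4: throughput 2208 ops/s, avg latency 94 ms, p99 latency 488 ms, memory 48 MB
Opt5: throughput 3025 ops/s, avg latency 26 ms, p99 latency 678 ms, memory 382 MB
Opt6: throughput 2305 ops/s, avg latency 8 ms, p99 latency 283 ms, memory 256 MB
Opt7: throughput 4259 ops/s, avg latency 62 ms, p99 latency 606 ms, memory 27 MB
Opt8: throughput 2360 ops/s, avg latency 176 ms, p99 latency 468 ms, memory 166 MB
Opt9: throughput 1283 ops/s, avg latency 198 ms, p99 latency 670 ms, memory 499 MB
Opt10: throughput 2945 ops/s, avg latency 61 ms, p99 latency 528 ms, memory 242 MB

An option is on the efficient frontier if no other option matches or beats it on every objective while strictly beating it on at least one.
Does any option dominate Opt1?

Opt6 vs Opt1: throughput 2305≥757, avg latency 8≤9, p99 latency 283≤553, memory 256≤466 — Opt6 is at least as good on every objective and strictly better on at least one, so Opt6 dominates Opt1.

Yes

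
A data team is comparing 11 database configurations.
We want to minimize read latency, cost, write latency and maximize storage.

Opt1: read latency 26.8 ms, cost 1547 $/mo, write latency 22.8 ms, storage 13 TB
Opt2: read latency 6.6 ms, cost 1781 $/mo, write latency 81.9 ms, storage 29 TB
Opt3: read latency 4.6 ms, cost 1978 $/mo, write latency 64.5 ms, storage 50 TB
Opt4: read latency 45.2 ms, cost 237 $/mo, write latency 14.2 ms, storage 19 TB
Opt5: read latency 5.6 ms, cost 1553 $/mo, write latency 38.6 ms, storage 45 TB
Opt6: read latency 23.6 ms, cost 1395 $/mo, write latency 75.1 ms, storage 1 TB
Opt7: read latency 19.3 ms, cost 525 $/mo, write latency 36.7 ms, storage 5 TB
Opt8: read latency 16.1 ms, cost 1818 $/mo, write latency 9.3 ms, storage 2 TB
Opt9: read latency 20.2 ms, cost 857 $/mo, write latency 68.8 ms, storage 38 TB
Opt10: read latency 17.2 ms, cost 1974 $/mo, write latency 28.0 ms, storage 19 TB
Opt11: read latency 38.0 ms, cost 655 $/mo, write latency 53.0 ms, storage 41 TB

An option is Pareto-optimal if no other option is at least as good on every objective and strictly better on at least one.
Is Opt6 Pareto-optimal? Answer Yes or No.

Opt7 vs Opt6: read latency 19.3≤23.6, cost 525≤1395, write latency 36.7≤75.1, storage 5≥1 — Opt7 is at least as good on every objective and strictly better on at least one, so Opt7 dominates Opt6.

No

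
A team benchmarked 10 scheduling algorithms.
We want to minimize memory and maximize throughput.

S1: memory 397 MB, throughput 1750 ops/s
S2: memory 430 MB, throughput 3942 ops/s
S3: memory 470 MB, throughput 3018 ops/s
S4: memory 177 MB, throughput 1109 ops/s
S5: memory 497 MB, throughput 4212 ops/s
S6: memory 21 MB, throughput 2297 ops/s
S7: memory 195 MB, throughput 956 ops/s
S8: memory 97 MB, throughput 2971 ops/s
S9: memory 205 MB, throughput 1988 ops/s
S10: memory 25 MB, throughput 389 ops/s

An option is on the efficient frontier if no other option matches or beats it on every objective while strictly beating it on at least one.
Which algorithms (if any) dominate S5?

S1: worse on throughput (1750 vs 4212).
S2: worse on throughput (3942 vs 4212).
S3: worse on throughput (3018 vs 4212).
S4: worse on throughput (1109 vs 4212).
S6: worse on throughput (2297 vs 4212).
S7: worse on throughput (956 vs 4212).
S8: worse on throughput (2971 vs 4212).
S9: worse on throughput (1988 vs 4212).
S10: worse on throughput (389 vs 4212).
No option dominates S5.

none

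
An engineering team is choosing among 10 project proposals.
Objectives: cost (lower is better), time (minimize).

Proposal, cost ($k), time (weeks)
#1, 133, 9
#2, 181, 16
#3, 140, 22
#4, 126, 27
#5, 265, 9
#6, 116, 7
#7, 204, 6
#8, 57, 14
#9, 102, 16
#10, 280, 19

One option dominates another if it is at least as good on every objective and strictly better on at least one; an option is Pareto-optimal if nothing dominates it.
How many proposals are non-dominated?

#1: dominated by #6 (cost 116≤133, time 7≤9).
#2: dominated by #1 (cost 133≤181, time 9≤16).
#3: dominated by #1 (cost 133≤140, time 9≤22).
#4: dominated by #6 (cost 116≤126, time 7≤27).
#5: dominated by #1 (cost 133≤265, time 9≤9).
#6: not dominated.
#7: not dominated (best time).
#8: not dominated (best cost).
#9: dominated by #8 (cost 57≤102, time 14≤16).
#10: dominated by #1 (cost 133≤280, time 9≤19).
Pareto-optimal: #6, #7, #8 → 3.

3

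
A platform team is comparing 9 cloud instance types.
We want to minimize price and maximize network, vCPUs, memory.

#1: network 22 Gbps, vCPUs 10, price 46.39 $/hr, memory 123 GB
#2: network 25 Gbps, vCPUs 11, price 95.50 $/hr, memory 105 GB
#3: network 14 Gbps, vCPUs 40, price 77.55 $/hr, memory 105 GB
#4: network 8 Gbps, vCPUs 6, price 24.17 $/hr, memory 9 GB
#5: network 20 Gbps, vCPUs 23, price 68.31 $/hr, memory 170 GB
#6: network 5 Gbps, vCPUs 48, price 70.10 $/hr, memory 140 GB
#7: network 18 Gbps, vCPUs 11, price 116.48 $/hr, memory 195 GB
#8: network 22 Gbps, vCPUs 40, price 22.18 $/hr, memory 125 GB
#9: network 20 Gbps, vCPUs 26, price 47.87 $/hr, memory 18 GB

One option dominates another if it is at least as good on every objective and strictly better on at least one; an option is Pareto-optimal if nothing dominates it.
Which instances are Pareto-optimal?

#1: dominated by #8 (network 22≥22, vCPUs 40≥10, price 22.18≤46.39, memory 125≥123).
#2: not dominated (best network).
#3: dominated by #8 (network 22≥14, vCPUs 40≥40, price 22.18≤77.55, memory 125≥105).
#4: dominated by #8 (network 22≥8, vCPUs 40≥6, price 22.18≤24.17, memory 125≥9).
#5: not dominated.
#6: not dominated (best vCPUs).
#7: not dominated (best memory).
#8: not dominated (best price).
#9: dominated by #8 (network 22≥20, vCPUs 40≥26, price 22.18≤47.87, memory 125≥18).

#2, #5, #6, #7, #8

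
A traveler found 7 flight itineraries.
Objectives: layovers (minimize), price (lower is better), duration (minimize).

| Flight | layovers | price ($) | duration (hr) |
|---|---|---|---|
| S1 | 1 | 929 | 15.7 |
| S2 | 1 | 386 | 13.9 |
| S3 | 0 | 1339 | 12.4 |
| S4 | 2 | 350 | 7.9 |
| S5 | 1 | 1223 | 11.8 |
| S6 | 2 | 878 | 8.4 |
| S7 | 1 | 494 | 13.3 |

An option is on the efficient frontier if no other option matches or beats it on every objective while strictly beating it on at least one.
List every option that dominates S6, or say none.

S4: layovers 2≤2, price 350≤878, duration 7.9≤8.4 — dominates S6.
Others (S1, S2, S3, S5, S7) are each worse than S6 on at least one objective.

S4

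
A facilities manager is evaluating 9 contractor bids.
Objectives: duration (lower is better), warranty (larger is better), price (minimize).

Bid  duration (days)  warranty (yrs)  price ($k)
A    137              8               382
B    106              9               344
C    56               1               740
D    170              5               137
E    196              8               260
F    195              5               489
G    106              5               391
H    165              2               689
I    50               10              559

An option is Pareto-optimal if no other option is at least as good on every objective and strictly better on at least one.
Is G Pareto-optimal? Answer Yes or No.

B vs G: duration 106≤106, warranty 9≥5, price 344≤391 — B is at least as good on every objective and strictly better on at least one, so B dominates G.

No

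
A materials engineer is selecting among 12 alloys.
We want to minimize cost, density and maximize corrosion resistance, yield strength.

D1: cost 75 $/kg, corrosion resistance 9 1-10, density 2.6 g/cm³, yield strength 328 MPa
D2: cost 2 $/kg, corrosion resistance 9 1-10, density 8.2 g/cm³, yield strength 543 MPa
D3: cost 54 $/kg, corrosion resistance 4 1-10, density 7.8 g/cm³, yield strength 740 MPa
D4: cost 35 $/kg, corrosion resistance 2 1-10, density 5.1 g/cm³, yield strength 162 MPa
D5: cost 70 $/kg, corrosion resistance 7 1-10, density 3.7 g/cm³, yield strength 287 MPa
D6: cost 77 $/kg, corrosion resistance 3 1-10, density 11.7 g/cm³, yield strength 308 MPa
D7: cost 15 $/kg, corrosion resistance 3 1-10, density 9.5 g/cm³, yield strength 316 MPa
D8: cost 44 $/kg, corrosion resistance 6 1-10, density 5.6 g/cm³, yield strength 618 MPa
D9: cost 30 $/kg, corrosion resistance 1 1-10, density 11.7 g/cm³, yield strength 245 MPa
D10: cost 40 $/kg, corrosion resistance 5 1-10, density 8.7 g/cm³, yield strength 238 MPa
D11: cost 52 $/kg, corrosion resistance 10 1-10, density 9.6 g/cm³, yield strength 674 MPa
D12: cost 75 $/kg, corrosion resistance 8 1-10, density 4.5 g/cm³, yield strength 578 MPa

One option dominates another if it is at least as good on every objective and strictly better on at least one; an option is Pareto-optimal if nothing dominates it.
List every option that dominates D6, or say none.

D1: cost 75≤77, corrosion resistance 9≥3, density 2.6≤11.7, yield strength 328≥308 — dominates D6.
D2: cost 2≤77, corrosion resistance 9≥3, density 8.2≤11.7, yield strength 543≥308 — dominates D6.
D3: cost 54≤77, corrosion resistance 4≥3, density 7.8≤11.7, yield strength 740≥308 — dominates D6.
D7: cost 15≤77, corrosion resistance 3≥3, density 9.5≤11.7, yield strength 316≥308 — dominates D6.
D8: cost 44≤77, corrosion resistance 6≥3, density 5.6≤11.7, yield strength 618≥308 — dominates D6.
D11: cost 52≤77, corrosion resistance 10≥3, density 9.6≤11.7, yield strength 674≥308 — dominates D6.
D12: cost 75≤77, corrosion resistance 8≥3, density 4.5≤11.7, yield strength 578≥308 — dominates D6.
Others (D4, D5, D9, D10) are each worse than D6 on at least one objective.

D1, D2, D3, D7, D8, D11, D12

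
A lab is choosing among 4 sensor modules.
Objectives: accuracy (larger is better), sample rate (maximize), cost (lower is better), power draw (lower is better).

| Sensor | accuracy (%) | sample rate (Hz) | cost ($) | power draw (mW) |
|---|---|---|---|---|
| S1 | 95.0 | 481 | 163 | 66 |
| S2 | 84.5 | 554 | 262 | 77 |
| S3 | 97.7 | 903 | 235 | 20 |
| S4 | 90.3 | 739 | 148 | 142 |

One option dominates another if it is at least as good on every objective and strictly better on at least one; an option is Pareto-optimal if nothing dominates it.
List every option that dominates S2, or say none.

S3

S3: accuracy 97.7≥84.5, sample rate 903≥554, cost 235≤262, power draw 20≤77 — dominates S2.
Others (S1, S4) are each worse than S2 on at least one objective.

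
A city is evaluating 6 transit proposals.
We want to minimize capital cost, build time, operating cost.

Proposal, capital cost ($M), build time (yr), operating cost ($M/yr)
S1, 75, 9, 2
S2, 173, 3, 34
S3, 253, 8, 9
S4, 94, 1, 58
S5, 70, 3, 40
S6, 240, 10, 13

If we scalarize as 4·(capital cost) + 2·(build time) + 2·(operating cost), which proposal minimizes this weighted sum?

S1: 4·75 + 2·9 + 2·2 = 322
S2: 4·173 + 2·3 + 2·34 = 766
S3: 4·253 + 2·8 + 2·9 = 1046
S4: 4·94 + 2·1 + 2·58 = 494
S5: 4·70 + 2·3 + 2·40 = 366
S6: 4·240 + 2·10 + 2·13 = 1006
Lowest: S1 at 322.

S1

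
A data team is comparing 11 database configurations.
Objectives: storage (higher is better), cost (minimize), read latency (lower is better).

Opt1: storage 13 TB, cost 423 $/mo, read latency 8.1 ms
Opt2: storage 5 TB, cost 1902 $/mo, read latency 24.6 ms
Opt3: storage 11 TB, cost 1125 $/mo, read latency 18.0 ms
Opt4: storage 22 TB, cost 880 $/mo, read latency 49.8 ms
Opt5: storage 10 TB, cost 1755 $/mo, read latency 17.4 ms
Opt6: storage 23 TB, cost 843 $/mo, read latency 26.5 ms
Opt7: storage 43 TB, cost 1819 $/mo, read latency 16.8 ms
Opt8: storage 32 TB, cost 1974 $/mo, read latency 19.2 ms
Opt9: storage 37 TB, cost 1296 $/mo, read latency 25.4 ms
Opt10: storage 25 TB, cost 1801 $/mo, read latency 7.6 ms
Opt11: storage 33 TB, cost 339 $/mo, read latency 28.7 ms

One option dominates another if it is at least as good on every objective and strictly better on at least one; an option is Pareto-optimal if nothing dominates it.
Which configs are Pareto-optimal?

Opt1: not dominated.
Opt2: dominated by Opt1 (storage 13≥5, cost 423≤1902, read latency 8.1≤24.6).
Opt3: dominated by Opt1 (storage 13≥11, cost 423≤1125, read latency 8.1≤18.0).
Opt4: dominated by Opt6 (storage 23≥22, cost 843≤880, read latency 26.5≤49.8).
Opt5: dominated by Opt1 (storage 13≥10, cost 423≤1755, read latency 8.1≤17.4).
Opt6: not dominated.
Opt7: not dominated (best storage).
Opt8: dominated by Opt7 (storage 43≥32, cost 1819≤1974, read latency 16.8≤19.2).
Opt9: not dominated.
Opt10: not dominated (best read latency).
Opt11: not dominated (best cost).

Opt1, Opt6, Opt7, Opt9, Opt10, Opt11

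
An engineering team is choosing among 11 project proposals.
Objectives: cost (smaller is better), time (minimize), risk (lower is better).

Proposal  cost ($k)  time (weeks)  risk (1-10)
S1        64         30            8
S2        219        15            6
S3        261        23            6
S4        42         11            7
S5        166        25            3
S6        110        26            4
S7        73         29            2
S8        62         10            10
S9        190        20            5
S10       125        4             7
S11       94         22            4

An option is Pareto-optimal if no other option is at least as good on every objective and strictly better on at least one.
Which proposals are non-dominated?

S2, S4, S5, S7, S8, S9, S10, S11

S1: dominated by S4 (cost 42≤64, time 11≤30, risk 7≤8).
S2: not dominated.
S3: dominated by S2 (cost 219≤261, time 15≤23, risk 6≤6).
S4: not dominated (best cost).
S5: not dominated.
S6: dominated by S11 (cost 94≤110, time 22≤26, risk 4≤4).
S7: not dominated (best risk).
S8: not dominated.
S9: not dominated.
S10: not dominated (best time).
S11: not dominated.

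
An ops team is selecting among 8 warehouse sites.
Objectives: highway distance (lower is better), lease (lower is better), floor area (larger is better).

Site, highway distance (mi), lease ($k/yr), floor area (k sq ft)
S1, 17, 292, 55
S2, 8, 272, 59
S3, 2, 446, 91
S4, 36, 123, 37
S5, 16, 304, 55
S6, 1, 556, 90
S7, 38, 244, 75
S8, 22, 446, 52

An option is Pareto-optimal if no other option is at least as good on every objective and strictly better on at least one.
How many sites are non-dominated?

S1: dominated by S2 (highway distance 8≤17, lease 272≤292, floor area 59≥55).
S2: not dominated.
S3: not dominated (best floor area).
S4: not dominated (best lease).
S5: dominated by S2 (highway distance 8≤16, lease 272≤304, floor area 59≥55).
S6: not dominated (best highway distance).
S7: not dominated.
S8: dominated by S1 (highway distance 17≤22, lease 292≤446, floor area 55≥52).
Pareto-optimal: S2, S3, S4, S6, S7 → 5.

5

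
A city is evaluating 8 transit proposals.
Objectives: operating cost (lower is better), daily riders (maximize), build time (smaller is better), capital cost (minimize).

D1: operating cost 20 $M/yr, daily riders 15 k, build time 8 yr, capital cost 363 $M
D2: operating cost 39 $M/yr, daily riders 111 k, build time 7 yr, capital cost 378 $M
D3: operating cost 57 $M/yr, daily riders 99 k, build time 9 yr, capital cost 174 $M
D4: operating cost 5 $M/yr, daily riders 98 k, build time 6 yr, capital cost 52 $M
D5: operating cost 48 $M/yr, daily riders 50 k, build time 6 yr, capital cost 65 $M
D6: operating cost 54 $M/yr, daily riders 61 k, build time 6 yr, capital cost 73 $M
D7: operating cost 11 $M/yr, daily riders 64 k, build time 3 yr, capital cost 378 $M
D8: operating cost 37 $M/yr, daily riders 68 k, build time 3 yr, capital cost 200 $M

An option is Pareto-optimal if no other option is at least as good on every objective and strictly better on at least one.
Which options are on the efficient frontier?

D1: dominated by D4 (operating cost 5≤20, daily riders 98≥15, build time 6≤8, capital cost 52≤363).
D2: not dominated (best daily riders).
D3: not dominated.
D4: not dominated (best operating cost).
D5: dominated by D4 (operating cost 5≤48, daily riders 98≥50, build time 6≤6, capital cost 52≤65).
D6: dominated by D4 (operating cost 5≤54, daily riders 98≥61, build time 6≤6, capital cost 52≤73).
D7: not dominated.
D8: not dominated.

D2, D3, D4, D7, D8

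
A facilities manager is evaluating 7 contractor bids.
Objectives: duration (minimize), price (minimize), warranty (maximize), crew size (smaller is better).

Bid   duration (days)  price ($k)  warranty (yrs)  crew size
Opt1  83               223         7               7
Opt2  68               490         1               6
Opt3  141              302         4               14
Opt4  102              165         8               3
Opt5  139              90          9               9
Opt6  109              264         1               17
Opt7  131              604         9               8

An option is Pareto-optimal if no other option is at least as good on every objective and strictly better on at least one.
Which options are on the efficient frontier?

Opt1, Opt2, Opt4, Opt5, Opt7

Opt1: not dominated.
Opt2: not dominated (best duration).
Opt3: dominated by Opt1 (duration 83≤141, price 223≤302, warranty 7≥4, crew size 7≤14).
Opt4: not dominated (best crew size).
Opt5: not dominated (best price).
Opt6: dominated by Opt1 (duration 83≤109, price 223≤264, warranty 7≥1, crew size 7≤17).
Opt7: not dominated.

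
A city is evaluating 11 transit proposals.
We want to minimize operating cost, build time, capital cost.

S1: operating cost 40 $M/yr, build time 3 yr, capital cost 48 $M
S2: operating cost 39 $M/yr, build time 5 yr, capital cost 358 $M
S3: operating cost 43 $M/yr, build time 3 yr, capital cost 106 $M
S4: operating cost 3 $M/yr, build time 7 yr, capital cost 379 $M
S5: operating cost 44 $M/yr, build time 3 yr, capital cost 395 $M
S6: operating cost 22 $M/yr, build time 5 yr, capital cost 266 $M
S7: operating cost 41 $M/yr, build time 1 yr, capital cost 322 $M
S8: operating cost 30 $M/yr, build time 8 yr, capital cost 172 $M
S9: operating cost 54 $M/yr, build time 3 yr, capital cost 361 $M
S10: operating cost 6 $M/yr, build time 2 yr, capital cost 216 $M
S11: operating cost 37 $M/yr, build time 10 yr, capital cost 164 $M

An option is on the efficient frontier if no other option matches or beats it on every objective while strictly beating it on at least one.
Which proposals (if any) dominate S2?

S6: operating cost 22≤39, build time 5≤5, capital cost 266≤358 — dominates S2.
S10: operating cost 6≤39, build time 2≤5, capital cost 216≤358 — dominates S2.
Others (S1, S3, S4, S5, S7, S8, S9, S11) are each worse than S2 on at least one objective.

S6, S10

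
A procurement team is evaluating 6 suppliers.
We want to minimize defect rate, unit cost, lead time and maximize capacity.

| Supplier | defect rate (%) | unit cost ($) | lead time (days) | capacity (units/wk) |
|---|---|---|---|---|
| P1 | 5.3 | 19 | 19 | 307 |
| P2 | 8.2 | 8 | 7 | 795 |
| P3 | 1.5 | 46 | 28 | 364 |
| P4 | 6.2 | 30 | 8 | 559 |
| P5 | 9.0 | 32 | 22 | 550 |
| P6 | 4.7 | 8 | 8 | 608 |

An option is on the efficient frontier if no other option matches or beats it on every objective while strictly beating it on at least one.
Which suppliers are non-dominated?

P1: dominated by P6 (defect rate 4.7≤5.3, unit cost 8≤19, lead time 8≤19, capacity 608≥307).
P2: not dominated (best lead time).
P3: not dominated (best defect rate).
P4: dominated by P6 (defect rate 4.7≤6.2, unit cost 8≤30, lead time 8≤8, capacity 608≥559).
P5: dominated by P2 (defect rate 8.2≤9.0, unit cost 8≤32, lead time 7≤22, capacity 795≥550).
P6: not dominated.

P2, P3, P6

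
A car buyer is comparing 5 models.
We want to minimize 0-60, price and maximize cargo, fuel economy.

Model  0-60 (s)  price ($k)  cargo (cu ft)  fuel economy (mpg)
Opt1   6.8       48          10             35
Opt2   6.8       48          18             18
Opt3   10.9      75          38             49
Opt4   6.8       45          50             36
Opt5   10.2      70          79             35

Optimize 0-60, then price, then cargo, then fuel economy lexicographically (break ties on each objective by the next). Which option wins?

Opt4

First minimize 0-60: best is 6.8, kept {Opt1, Opt2, Opt4}.
Then minimize price: best is 45, kept {Opt4}.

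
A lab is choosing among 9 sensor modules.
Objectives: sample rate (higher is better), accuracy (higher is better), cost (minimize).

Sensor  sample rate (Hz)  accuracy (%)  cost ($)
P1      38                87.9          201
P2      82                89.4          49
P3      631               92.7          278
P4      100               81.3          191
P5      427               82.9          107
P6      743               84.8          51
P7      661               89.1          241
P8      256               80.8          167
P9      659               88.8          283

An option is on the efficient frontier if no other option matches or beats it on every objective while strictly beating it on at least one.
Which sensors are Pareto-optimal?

P2, P3, P6, P7

P1: dominated by P2 (sample rate 82≥38, accuracy 89.4≥87.9, cost 49≤201).
P2: not dominated (best cost).
P3: not dominated (best accuracy).
P4: dominated by P5 (sample rate 427≥100, accuracy 82.9≥81.3, cost 107≤191).
P5: dominated by P6 (sample rate 743≥427, accuracy 84.8≥82.9, cost 51≤107).
P6: not dominated (best sample rate).
P7: not dominated.
P8: dominated by P5 (sample rate 427≥256, accuracy 82.9≥80.8, cost 107≤167).
P9: dominated by P7 (sample rate 661≥659, accuracy 89.1≥88.8, cost 241≤283).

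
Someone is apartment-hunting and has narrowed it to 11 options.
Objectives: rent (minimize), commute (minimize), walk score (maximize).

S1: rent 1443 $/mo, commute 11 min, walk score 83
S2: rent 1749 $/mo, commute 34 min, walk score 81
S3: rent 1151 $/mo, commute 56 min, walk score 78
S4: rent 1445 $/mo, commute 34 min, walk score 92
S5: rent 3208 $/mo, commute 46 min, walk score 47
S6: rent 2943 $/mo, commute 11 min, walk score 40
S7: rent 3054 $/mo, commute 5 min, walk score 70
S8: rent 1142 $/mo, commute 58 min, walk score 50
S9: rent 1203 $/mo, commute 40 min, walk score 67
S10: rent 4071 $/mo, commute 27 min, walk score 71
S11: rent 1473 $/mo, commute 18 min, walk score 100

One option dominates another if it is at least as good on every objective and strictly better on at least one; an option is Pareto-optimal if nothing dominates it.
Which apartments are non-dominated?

S1: not dominated.
S2: dominated by S1 (rent 1443≤1749, commute 11≤34, walk score 83≥81).
S3: not dominated.
S4: not dominated.
S5: dominated by S1 (rent 1443≤3208, commute 11≤46, walk score 83≥47).
S6: dominated by S1 (rent 1443≤2943, commute 11≤11, walk score 83≥40).
S7: not dominated (best commute).
S8: not dominated (best rent).
S9: not dominated.
S10: dominated by S1 (rent 1443≤4071, commute 11≤27, walk score 83≥71).
S11: not dominated (best walk score).

S1, S3, S4, S7, S8, S9, S11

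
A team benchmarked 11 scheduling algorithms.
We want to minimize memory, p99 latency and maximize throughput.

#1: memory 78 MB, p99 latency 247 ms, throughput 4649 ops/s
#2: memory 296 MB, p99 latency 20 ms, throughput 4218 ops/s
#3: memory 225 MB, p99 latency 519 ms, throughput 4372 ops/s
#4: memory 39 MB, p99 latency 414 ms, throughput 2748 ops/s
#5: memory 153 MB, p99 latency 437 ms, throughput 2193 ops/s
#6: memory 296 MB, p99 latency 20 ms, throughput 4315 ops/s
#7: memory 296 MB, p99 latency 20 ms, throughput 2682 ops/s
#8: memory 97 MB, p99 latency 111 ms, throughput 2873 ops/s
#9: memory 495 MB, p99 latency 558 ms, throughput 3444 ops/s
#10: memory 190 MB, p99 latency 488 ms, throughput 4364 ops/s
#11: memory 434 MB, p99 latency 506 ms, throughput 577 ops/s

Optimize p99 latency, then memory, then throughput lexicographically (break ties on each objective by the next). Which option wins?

#6

First minimize p99 latency: best is 20, kept {#2, #6, #7}.
Then minimize memory: best is 296, kept {#2, #6, #7}.
Then maximize throughput: best is 4315, kept {#6}.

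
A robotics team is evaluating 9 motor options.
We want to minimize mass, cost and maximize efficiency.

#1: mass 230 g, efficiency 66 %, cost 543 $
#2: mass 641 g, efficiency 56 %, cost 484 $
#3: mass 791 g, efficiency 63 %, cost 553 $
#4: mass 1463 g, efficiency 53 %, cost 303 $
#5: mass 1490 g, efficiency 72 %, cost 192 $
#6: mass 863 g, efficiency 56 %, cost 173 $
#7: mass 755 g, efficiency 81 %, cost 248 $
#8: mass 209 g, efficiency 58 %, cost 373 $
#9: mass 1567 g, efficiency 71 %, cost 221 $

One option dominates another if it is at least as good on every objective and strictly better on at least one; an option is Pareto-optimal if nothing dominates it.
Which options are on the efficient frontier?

#1: not dominated.
#2: dominated by #8 (mass 209≤641, efficiency 58≥56, cost 373≤484).
#3: dominated by #1 (mass 230≤791, efficiency 66≥63, cost 543≤553).
#4: dominated by #6 (mass 863≤1463, efficiency 56≥53, cost 173≤303).
#5: not dominated.
#6: not dominated (best cost).
#7: not dominated (best efficiency).
#8: not dominated (best mass).
#9: dominated by #5 (mass 1490≤1567, efficiency 72≥71, cost 192≤221).

#1, #5, #6, #7, #8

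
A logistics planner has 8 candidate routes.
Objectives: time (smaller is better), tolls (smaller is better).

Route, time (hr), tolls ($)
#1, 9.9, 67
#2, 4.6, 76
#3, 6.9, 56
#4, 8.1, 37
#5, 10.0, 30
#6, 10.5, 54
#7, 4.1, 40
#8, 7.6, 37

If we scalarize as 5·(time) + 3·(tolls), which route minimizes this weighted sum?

#5

#1: 5·9.9 + 3·67 = 250.5
#2: 5·4.6 + 3·76 = 251.0
#3: 5·6.9 + 3·56 = 202.5
#4: 5·8.1 + 3·37 = 151.5
#5: 5·10.0 + 3·30 = 140.0
#6: 5·10.5 + 3·54 = 214.5
#7: 5·4.1 + 3·40 = 140.5
#8: 5·7.6 + 3·37 = 149.0
Lowest: #5 at 140.0.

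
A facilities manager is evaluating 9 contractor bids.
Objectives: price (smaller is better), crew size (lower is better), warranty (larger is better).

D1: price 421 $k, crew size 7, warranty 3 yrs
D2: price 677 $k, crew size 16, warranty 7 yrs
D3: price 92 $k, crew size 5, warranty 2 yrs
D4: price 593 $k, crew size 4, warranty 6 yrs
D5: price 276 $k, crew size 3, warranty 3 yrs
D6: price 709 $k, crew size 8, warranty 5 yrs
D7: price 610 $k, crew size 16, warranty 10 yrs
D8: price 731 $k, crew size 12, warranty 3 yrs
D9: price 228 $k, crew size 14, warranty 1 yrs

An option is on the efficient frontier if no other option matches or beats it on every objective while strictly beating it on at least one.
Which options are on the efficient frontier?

D1: dominated by D5 (price 276≤421, crew size 3≤7, warranty 3≥3).
D2: dominated by D7 (price 610≤677, crew size 16≤16, warranty 10≥7).
D3: not dominated (best price).
D4: not dominated.
D5: not dominated (best crew size).
D6: dominated by D4 (price 593≤709, crew size 4≤8, warranty 6≥5).
D7: not dominated (best warranty).
D8: dominated by D1 (price 421≤731, crew size 7≤12, warranty 3≥3).
D9: dominated by D3 (price 92≤228, crew size 5≤14, warranty 2≥1).

D3, D4, D5, D7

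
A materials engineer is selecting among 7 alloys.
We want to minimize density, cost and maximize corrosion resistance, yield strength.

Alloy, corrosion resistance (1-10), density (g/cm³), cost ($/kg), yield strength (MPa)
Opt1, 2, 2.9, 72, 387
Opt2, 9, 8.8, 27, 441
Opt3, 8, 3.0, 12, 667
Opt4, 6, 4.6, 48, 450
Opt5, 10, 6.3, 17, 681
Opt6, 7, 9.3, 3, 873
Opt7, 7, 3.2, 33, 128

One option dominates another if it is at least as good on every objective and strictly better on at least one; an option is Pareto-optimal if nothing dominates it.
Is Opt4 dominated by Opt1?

Opt1 vs Opt4: Opt1 is worse on corrosion resistance (2 vs 6), so it does not dominate Opt4.

No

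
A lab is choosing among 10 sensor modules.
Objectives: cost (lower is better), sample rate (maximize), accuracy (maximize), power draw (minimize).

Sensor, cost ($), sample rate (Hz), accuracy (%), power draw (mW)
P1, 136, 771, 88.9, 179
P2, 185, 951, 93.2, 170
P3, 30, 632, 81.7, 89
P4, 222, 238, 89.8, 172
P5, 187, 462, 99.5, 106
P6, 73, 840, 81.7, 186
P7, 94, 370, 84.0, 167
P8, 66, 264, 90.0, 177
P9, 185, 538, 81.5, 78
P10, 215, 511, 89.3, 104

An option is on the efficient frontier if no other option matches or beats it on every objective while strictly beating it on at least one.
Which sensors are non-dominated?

P1, P2, P3, P5, P6, P7, P8, P9, P10

P1: not dominated.
P2: not dominated (best sample rate).
P3: not dominated (best cost).
P4: dominated by P2 (cost 185≤222, sample rate 951≥238, accuracy 93.2≥89.8, power draw 170≤172).
P5: not dominated (best accuracy).
P6: not dominated.
P7: not dominated.
P8: not dominated.
P9: not dominated (best power draw).
P10: not dominated.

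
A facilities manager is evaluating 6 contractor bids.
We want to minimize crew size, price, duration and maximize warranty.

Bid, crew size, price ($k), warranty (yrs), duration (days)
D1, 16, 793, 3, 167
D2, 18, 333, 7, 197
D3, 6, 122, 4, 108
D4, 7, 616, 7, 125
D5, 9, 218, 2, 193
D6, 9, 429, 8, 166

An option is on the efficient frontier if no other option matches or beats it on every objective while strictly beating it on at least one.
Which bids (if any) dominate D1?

D3, D4, D6

D3: crew size 6≤16, price 122≤793, warranty 4≥3, duration 108≤167 — dominates D1.
D4: crew size 7≤16, price 616≤793, warranty 7≥3, duration 125≤167 — dominates D1.
D6: crew size 9≤16, price 429≤793, warranty 8≥3, duration 166≤167 — dominates D1.
Others (D2, D5) are each worse than D1 on at least one objective.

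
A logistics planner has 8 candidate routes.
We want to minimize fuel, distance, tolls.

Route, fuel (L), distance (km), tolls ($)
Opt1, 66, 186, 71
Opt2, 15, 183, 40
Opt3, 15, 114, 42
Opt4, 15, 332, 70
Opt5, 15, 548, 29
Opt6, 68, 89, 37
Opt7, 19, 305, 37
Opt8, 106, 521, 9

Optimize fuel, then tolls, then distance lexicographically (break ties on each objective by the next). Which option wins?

Opt5

First minimize fuel: best is 15, kept {Opt2, Opt3, Opt4, Opt5}.
Then minimize tolls: best is 29, kept {Opt5}.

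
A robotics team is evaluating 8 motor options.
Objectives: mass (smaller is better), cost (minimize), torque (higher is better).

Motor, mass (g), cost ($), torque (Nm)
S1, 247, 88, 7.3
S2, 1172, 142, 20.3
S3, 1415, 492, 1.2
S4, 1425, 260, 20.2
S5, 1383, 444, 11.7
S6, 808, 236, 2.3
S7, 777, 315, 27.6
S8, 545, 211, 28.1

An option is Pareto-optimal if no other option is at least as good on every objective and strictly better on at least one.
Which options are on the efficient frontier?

S1, S2, S8

S1: not dominated (best mass).
S2: not dominated.
S3: dominated by S1 (mass 247≤1415, cost 88≤492, torque 7.3≥1.2).
S4: dominated by S2 (mass 1172≤1425, cost 142≤260, torque 20.3≥20.2).
S5: dominated by S2 (mass 1172≤1383, cost 142≤444, torque 20.3≥11.7).
S6: dominated by S1 (mass 247≤808, cost 88≤236, torque 7.3≥2.3).
S7: dominated by S8 (mass 545≤777, cost 211≤315, torque 28.1≥27.6).
S8: not dominated (best torque).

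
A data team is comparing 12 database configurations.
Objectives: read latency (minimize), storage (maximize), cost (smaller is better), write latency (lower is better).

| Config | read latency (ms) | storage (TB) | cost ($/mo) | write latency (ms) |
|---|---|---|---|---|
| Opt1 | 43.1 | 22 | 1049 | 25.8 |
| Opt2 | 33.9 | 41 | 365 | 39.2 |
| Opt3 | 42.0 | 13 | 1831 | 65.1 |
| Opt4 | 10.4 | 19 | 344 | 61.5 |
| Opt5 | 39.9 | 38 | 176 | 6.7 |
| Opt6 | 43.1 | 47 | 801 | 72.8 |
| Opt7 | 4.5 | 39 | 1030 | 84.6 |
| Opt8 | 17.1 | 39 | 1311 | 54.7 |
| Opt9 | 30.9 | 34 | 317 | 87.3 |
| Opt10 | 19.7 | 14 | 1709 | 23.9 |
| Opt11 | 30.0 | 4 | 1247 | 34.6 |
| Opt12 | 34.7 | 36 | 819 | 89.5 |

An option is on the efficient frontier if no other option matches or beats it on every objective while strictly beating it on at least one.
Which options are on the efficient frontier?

Opt1: dominated by Opt5 (read latency 39.9≤43.1, storage 38≥22, cost 176≤1049, write latency 6.7≤25.8).
Opt2: not dominated.
Opt3: dominated by Opt2 (read latency 33.9≤42.0, storage 41≥13, cost 365≤1831, write latency 39.2≤65.1).
Opt4: not dominated.
Opt5: not dominated (best cost).
Opt6: not dominated (best storage).
Opt7: not dominated (best read latency).
Opt8: not dominated.
Opt9: not dominated.
Opt10: not dominated.
Opt11: not dominated.
Opt12: dominated by Opt2 (read latency 33.9≤34.7, storage 41≥36, cost 365≤819, write latency 39.2≤89.5).

Opt2, Opt4, Opt5, Opt6, Opt7, Opt8, Opt9, Opt10, Opt11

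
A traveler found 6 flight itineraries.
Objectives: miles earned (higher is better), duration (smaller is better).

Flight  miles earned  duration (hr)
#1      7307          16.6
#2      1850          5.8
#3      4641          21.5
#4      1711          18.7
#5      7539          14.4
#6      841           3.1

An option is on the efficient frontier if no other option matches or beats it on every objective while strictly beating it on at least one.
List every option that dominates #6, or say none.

none

#1: worse on duration (16.6 vs 3.1).
#2: worse on duration (5.8 vs 3.1).
#3: worse on duration (21.5 vs 3.1).
#4: worse on duration (18.7 vs 3.1).
#5: worse on duration (14.4 vs 3.1).
No option dominates #6.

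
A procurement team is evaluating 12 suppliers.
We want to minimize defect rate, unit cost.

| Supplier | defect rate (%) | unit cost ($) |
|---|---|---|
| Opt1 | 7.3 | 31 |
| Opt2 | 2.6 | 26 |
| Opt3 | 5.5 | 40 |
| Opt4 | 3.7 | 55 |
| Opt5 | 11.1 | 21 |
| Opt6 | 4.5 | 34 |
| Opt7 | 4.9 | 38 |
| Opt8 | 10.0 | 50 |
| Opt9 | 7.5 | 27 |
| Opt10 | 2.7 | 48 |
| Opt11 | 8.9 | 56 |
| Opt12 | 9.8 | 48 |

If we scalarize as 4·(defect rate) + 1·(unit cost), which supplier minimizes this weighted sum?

Opt2

Opt1: 4·7.3 + 1·31 = 60.2
Opt2: 4·2.6 + 1·26 = 36.4
Opt3: 4·5.5 + 1·40 = 62.0
Opt4: 4·3.7 + 1·55 = 69.8
Opt5: 4·11.1 + 1·21 = 65.4
Opt6: 4·4.5 + 1·34 = 52.0
Opt7: 4·4.9 + 1·38 = 57.6
Opt8: 4·10.0 + 1·50 = 90.0
Opt9: 4·7.5 + 1·27 = 57.0
Opt10: 4·2.7 + 1·48 = 58.8
Opt11: 4·8.9 + 1·56 = 91.6
Opt12: 4·9.8 + 1·48 = 87.2
Lowest: Opt2 at 36.4.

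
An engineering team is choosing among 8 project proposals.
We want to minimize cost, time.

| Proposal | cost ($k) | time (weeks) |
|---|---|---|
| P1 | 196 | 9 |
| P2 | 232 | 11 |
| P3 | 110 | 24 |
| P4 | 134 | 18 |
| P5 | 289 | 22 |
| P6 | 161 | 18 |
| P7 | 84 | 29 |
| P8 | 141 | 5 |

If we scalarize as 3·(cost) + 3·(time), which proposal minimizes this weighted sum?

P1: 3·196 + 3·9 = 615
P2: 3·232 + 3·11 = 729
P3: 3·110 + 3·24 = 402
P4: 3·134 + 3·18 = 456
P5: 3·289 + 3·22 = 933
P6: 3·161 + 3·18 = 537
P7: 3·84 + 3·29 = 339
P8: 3·141 + 3·5 = 438
Lowest: P7 at 339.

P7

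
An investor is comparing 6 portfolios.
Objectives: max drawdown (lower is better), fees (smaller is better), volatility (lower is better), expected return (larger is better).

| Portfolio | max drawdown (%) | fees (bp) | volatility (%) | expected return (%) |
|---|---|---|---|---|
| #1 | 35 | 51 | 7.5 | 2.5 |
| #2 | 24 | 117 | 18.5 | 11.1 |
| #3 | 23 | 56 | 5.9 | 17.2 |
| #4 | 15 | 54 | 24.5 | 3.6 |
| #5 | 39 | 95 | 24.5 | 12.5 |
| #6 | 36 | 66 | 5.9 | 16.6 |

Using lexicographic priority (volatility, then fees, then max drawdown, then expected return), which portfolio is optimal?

First minimize volatility: best is 5.9, kept {#3, #6}.
Then minimize fees: best is 56, kept {#3}.

#3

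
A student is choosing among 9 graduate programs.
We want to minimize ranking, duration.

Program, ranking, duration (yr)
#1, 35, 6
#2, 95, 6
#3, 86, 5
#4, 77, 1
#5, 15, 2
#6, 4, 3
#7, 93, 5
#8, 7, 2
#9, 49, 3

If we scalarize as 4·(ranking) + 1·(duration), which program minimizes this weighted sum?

#6

#1: 4·35 + 1·6 = 146
#2: 4·95 + 1·6 = 386
#3: 4·86 + 1·5 = 349
#4: 4·77 + 1·1 = 309
#5: 4·15 + 1·2 = 62
#6: 4·4 + 1·3 = 19
#7: 4·93 + 1·5 = 377
#8: 4·7 + 1·2 = 30
#9: 4·49 + 1·3 = 199
Lowest: #6 at 19.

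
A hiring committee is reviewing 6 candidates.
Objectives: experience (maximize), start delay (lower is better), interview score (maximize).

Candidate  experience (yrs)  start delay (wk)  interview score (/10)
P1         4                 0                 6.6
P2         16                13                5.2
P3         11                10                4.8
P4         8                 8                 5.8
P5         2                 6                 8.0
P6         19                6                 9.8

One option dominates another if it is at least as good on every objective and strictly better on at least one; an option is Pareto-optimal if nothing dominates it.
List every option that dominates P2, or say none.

P6

P6: experience 19≥16, start delay 6≤13, interview score 9.8≥5.2 — dominates P2.
Others (P1, P3, P4, P5) are each worse than P2 on at least one objective.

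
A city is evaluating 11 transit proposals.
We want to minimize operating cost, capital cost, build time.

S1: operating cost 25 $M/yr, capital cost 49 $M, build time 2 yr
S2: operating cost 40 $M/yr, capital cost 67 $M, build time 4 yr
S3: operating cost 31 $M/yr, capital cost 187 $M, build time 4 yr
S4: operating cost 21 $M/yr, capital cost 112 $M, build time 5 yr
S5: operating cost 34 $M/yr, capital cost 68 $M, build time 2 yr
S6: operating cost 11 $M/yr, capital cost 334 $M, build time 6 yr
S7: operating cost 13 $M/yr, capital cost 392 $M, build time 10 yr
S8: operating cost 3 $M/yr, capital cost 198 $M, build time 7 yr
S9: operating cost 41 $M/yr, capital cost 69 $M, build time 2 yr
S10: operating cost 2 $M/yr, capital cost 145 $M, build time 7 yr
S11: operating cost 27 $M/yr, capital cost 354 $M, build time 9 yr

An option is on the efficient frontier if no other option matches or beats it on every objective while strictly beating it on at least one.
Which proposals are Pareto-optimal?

S1: not dominated (best capital cost).
S2: dominated by S1 (operating cost 25≤40, capital cost 49≤67, build time 2≤4).
S3: dominated by S1 (operating cost 25≤31, capital cost 49≤187, build time 2≤4).
S4: not dominated.
S5: dominated by S1 (operating cost 25≤34, capital cost 49≤68, build time 2≤2).
S6: not dominated.
S7: dominated by S6 (operating cost 11≤13, capital cost 334≤392, build time 6≤10).
S8: dominated by S10 (operating cost 2≤3, capital cost 145≤198, build time 7≤7).
S9: dominated by S1 (operating cost 25≤41, capital cost 49≤69, build time 2≤2).
S10: not dominated (best operating cost).
S11: dominated by S1 (operating cost 25≤27, capital cost 49≤354, build time 2≤9).

S1, S4, S6, S10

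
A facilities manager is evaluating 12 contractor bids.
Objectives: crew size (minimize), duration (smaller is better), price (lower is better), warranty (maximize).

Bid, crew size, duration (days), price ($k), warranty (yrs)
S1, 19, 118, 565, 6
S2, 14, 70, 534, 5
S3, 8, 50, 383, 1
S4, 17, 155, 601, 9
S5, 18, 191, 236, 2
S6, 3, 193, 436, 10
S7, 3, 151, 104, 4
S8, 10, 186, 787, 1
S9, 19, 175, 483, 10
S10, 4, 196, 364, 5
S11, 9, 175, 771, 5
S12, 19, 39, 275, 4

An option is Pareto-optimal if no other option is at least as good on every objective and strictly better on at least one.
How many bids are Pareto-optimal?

S1: not dominated.
S2: not dominated.
S3: not dominated.
S4: not dominated.
S5: dominated by S7 (crew size 3≤18, duration 151≤191, price 104≤236, warranty 4≥2).
S6: not dominated.
S7: not dominated (best price).
S8: dominated by S3 (crew size 8≤10, duration 50≤186, price 383≤787, warranty 1≥1).
S9: not dominated.
S10: not dominated.
S11: not dominated.
S12: not dominated (best duration).
Pareto-optimal: S1, S2, S3, S4, S6, S7, S9, S10, S11, S12 → 10.

10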